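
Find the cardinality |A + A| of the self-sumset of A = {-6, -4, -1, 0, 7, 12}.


A + A = {a + a' : a, a' ∈ A}; |A| = 6.
General bounds: 2|A| - 1 ≤ |A + A| ≤ |A|(|A|+1)/2, i.e. 11 ≤ |A + A| ≤ 21.
Lower bound 2|A|-1 is attained iff A is an arithmetic progression.
Enumerate sums a + a' for a ≤ a' (symmetric, so this suffices):
a = -6: -6+-6=-12, -6+-4=-10, -6+-1=-7, -6+0=-6, -6+7=1, -6+12=6
a = -4: -4+-4=-8, -4+-1=-5, -4+0=-4, -4+7=3, -4+12=8
a = -1: -1+-1=-2, -1+0=-1, -1+7=6, -1+12=11
a = 0: 0+0=0, 0+7=7, 0+12=12
a = 7: 7+7=14, 7+12=19
a = 12: 12+12=24
Distinct sums: {-12, -10, -8, -7, -6, -5, -4, -2, -1, 0, 1, 3, 6, 7, 8, 11, 12, 14, 19, 24}
|A + A| = 20

|A + A| = 20


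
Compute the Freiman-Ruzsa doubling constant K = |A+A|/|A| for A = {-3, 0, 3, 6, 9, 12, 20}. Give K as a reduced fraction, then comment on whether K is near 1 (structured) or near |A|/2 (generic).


|A| = 7.
Compute A + A by enumerating all 49 pairs.
A + A = {-6, -3, 0, 3, 6, 9, 12, 15, 17, 18, 20, 21, 23, 24, 26, 29, 32, 40}, so |A + A| = 18.
K = |A + A| / |A| = 18/7 (already in lowest terms) ≈ 2.5714.
Reference: AP of size 7 gives K = 13/7 ≈ 1.8571; a fully generic set of size 7 gives K ≈ 4.0000.

|A| = 7, |A + A| = 18, K = 18/7.


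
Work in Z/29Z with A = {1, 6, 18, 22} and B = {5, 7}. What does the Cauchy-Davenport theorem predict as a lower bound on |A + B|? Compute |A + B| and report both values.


Cauchy-Davenport: |A + B| ≥ min(p, |A| + |B| - 1) for A, B nonempty in Z/pZ.
|A| = 4, |B| = 2, p = 29.
CD lower bound = min(29, 4 + 2 - 1) = min(29, 5) = 5.
Compute A + B mod 29 directly:
a = 1: 1+5=6, 1+7=8
a = 6: 6+5=11, 6+7=13
a = 18: 18+5=23, 18+7=25
a = 22: 22+5=27, 22+7=0
A + B = {0, 6, 8, 11, 13, 23, 25, 27}, so |A + B| = 8.
Verify: 8 ≥ 5? Yes ✓.

CD lower bound = 5, actual |A + B| = 8.


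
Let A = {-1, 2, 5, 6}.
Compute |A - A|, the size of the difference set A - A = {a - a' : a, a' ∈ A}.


A - A = {a - a' : a, a' ∈ A}; |A| = 4.
Bounds: 2|A|-1 ≤ |A - A| ≤ |A|² - |A| + 1, i.e. 7 ≤ |A - A| ≤ 13.
Note: 0 ∈ A - A always (from a - a). The set is symmetric: if d ∈ A - A then -d ∈ A - A.
Enumerate nonzero differences d = a - a' with a > a' (then include -d):
Positive differences: {1, 3, 4, 6, 7}
Full difference set: {0} ∪ (positive diffs) ∪ (negative diffs).
|A - A| = 1 + 2·5 = 11 (matches direct enumeration: 11).

|A - A| = 11


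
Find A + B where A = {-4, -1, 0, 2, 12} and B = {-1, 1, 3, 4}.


A + B = {a + b : a ∈ A, b ∈ B}.
Enumerate all |A|·|B| = 5·4 = 20 pairs (a, b) and collect distinct sums.
a = -4: -4+-1=-5, -4+1=-3, -4+3=-1, -4+4=0
a = -1: -1+-1=-2, -1+1=0, -1+3=2, -1+4=3
a = 0: 0+-1=-1, 0+1=1, 0+3=3, 0+4=4
a = 2: 2+-1=1, 2+1=3, 2+3=5, 2+4=6
a = 12: 12+-1=11, 12+1=13, 12+3=15, 12+4=16
Collecting distinct sums: A + B = {-5, -3, -2, -1, 0, 1, 2, 3, 4, 5, 6, 11, 13, 15, 16}
|A + B| = 15

A + B = {-5, -3, -2, -1, 0, 1, 2, 3, 4, 5, 6, 11, 13, 15, 16}


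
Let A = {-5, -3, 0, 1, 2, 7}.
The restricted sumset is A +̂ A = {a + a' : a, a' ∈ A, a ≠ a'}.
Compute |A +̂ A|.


Restricted sumset: A +̂ A = {a + a' : a ∈ A, a' ∈ A, a ≠ a'}.
Equivalently, take A + A and drop any sum 2a that is achievable ONLY as a + a for a ∈ A (i.e. sums representable only with equal summands).
Enumerate pairs (a, a') with a < a' (symmetric, so each unordered pair gives one sum; this covers all a ≠ a'):
  -5 + -3 = -8
  -5 + 0 = -5
  -5 + 1 = -4
  -5 + 2 = -3
  -5 + 7 = 2
  -3 + 0 = -3
  -3 + 1 = -2
  -3 + 2 = -1
  -3 + 7 = 4
  0 + 1 = 1
  0 + 2 = 2
  0 + 7 = 7
  1 + 2 = 3
  1 + 7 = 8
  2 + 7 = 9
Collected distinct sums: {-8, -5, -4, -3, -2, -1, 1, 2, 3, 4, 7, 8, 9}
|A +̂ A| = 13
(Reference bound: |A +̂ A| ≥ 2|A| - 3 for |A| ≥ 2, with |A| = 6 giving ≥ 9.)

|A +̂ A| = 13


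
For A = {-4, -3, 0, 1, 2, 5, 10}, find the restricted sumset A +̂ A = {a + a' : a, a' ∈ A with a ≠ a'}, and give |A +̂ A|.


Restricted sumset: A +̂ A = {a + a' : a ∈ A, a' ∈ A, a ≠ a'}.
Equivalently, take A + A and drop any sum 2a that is achievable ONLY as a + a for a ∈ A (i.e. sums representable only with equal summands).
Enumerate pairs (a, a') with a < a' (symmetric, so each unordered pair gives one sum; this covers all a ≠ a'):
  -4 + -3 = -7
  -4 + 0 = -4
  -4 + 1 = -3
  -4 + 2 = -2
  -4 + 5 = 1
  -4 + 10 = 6
  -3 + 0 = -3
  -3 + 1 = -2
  -3 + 2 = -1
  -3 + 5 = 2
  -3 + 10 = 7
  0 + 1 = 1
  0 + 2 = 2
  0 + 5 = 5
  0 + 10 = 10
  1 + 2 = 3
  1 + 5 = 6
  1 + 10 = 11
  2 + 5 = 7
  2 + 10 = 12
  5 + 10 = 15
Collected distinct sums: {-7, -4, -3, -2, -1, 1, 2, 3, 5, 6, 7, 10, 11, 12, 15}
|A +̂ A| = 15
(Reference bound: |A +̂ A| ≥ 2|A| - 3 for |A| ≥ 2, with |A| = 7 giving ≥ 11.)

|A +̂ A| = 15


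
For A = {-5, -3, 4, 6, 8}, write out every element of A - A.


A - A = {a - a' : a, a' ∈ A}.
Compute a - a' for each ordered pair (a, a'):
a = -5: -5--5=0, -5--3=-2, -5-4=-9, -5-6=-11, -5-8=-13
a = -3: -3--5=2, -3--3=0, -3-4=-7, -3-6=-9, -3-8=-11
a = 4: 4--5=9, 4--3=7, 4-4=0, 4-6=-2, 4-8=-4
a = 6: 6--5=11, 6--3=9, 6-4=2, 6-6=0, 6-8=-2
a = 8: 8--5=13, 8--3=11, 8-4=4, 8-6=2, 8-8=0
Collecting distinct values (and noting 0 appears from a-a):
A - A = {-13, -11, -9, -7, -4, -2, 0, 2, 4, 7, 9, 11, 13}
|A - A| = 13

A - A = {-13, -11, -9, -7, -4, -2, 0, 2, 4, 7, 9, 11, 13}


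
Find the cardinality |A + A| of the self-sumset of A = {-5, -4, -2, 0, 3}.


A + A = {a + a' : a, a' ∈ A}; |A| = 5.
General bounds: 2|A| - 1 ≤ |A + A| ≤ |A|(|A|+1)/2, i.e. 9 ≤ |A + A| ≤ 15.
Lower bound 2|A|-1 is attained iff A is an arithmetic progression.
Enumerate sums a + a' for a ≤ a' (symmetric, so this suffices):
a = -5: -5+-5=-10, -5+-4=-9, -5+-2=-7, -5+0=-5, -5+3=-2
a = -4: -4+-4=-8, -4+-2=-6, -4+0=-4, -4+3=-1
a = -2: -2+-2=-4, -2+0=-2, -2+3=1
a = 0: 0+0=0, 0+3=3
a = 3: 3+3=6
Distinct sums: {-10, -9, -8, -7, -6, -5, -4, -2, -1, 0, 1, 3, 6}
|A + A| = 13

|A + A| = 13


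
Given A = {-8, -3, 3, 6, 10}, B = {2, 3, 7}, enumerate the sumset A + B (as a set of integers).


A + B = {a + b : a ∈ A, b ∈ B}.
Enumerate all |A|·|B| = 5·3 = 15 pairs (a, b) and collect distinct sums.
a = -8: -8+2=-6, -8+3=-5, -8+7=-1
a = -3: -3+2=-1, -3+3=0, -3+7=4
a = 3: 3+2=5, 3+3=6, 3+7=10
a = 6: 6+2=8, 6+3=9, 6+7=13
a = 10: 10+2=12, 10+3=13, 10+7=17
Collecting distinct sums: A + B = {-6, -5, -1, 0, 4, 5, 6, 8, 9, 10, 12, 13, 17}
|A + B| = 13

A + B = {-6, -5, -1, 0, 4, 5, 6, 8, 9, 10, 12, 13, 17}


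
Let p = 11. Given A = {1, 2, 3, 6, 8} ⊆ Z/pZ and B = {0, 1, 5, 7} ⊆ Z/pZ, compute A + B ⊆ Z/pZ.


Work in Z/11Z: reduce every sum a + b modulo 11.
Enumerate all 20 pairs:
a = 1: 1+0=1, 1+1=2, 1+5=6, 1+7=8
a = 2: 2+0=2, 2+1=3, 2+5=7, 2+7=9
a = 3: 3+0=3, 3+1=4, 3+5=8, 3+7=10
a = 6: 6+0=6, 6+1=7, 6+5=0, 6+7=2
a = 8: 8+0=8, 8+1=9, 8+5=2, 8+7=4
Distinct residues collected: {0, 1, 2, 3, 4, 6, 7, 8, 9, 10}
|A + B| = 10 (out of 11 total residues).

A + B = {0, 1, 2, 3, 4, 6, 7, 8, 9, 10}


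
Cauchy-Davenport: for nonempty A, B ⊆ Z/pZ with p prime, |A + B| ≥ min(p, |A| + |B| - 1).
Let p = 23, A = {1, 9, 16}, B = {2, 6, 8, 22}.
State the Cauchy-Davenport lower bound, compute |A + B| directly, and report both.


Cauchy-Davenport: |A + B| ≥ min(p, |A| + |B| - 1) for A, B nonempty in Z/pZ.
|A| = 3, |B| = 4, p = 23.
CD lower bound = min(23, 3 + 4 - 1) = min(23, 6) = 6.
Compute A + B mod 23 directly:
a = 1: 1+2=3, 1+6=7, 1+8=9, 1+22=0
a = 9: 9+2=11, 9+6=15, 9+8=17, 9+22=8
a = 16: 16+2=18, 16+6=22, 16+8=1, 16+22=15
A + B = {0, 1, 3, 7, 8, 9, 11, 15, 17, 18, 22}, so |A + B| = 11.
Verify: 11 ≥ 6? Yes ✓.

CD lower bound = 6, actual |A + B| = 11.


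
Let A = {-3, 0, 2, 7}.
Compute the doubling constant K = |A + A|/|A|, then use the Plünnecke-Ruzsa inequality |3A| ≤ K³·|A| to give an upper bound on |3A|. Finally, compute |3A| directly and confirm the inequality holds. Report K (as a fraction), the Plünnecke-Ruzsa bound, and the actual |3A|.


|A| = 4.
Step 1: Compute A + A by enumerating all 16 pairs.
A + A = {-6, -3, -1, 0, 2, 4, 7, 9, 14}, so |A + A| = 9.
Step 2: Doubling constant K = |A + A|/|A| = 9/4 = 9/4 ≈ 2.2500.
Step 3: Plünnecke-Ruzsa gives |3A| ≤ K³·|A| = (2.2500)³ · 4 ≈ 45.5625.
Step 4: Compute 3A = A + A + A directly by enumerating all triples (a,b,c) ∈ A³; |3A| = 16.
Step 5: Check 16 ≤ 45.5625? Yes ✓.

K = 9/4, Plünnecke-Ruzsa bound K³|A| ≈ 45.5625, |3A| = 16, inequality holds.


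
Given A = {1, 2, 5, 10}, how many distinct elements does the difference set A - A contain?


A - A = {a - a' : a, a' ∈ A}; |A| = 4.
Bounds: 2|A|-1 ≤ |A - A| ≤ |A|² - |A| + 1, i.e. 7 ≤ |A - A| ≤ 13.
Note: 0 ∈ A - A always (from a - a). The set is symmetric: if d ∈ A - A then -d ∈ A - A.
Enumerate nonzero differences d = a - a' with a > a' (then include -d):
Positive differences: {1, 3, 4, 5, 8, 9}
Full difference set: {0} ∪ (positive diffs) ∪ (negative diffs).
|A - A| = 1 + 2·6 = 13 (matches direct enumeration: 13).

|A - A| = 13


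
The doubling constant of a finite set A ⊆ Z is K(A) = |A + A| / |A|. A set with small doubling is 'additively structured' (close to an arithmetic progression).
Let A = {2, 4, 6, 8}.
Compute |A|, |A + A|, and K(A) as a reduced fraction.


|A| = 4.
Compute A + A by enumerating all 16 pairs.
A + A = {4, 6, 8, 10, 12, 14, 16}, so |A + A| = 7.
K = |A + A| / |A| = 7/4 (already in lowest terms) ≈ 1.7500.
Reference: AP of size 4 gives K = 7/4 ≈ 1.7500; a fully generic set of size 4 gives K ≈ 2.5000.

|A| = 4, |A + A| = 7, K = 7/4.


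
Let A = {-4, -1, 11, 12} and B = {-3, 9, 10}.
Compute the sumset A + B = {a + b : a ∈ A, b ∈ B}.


A + B = {a + b : a ∈ A, b ∈ B}.
Enumerate all |A|·|B| = 4·3 = 12 pairs (a, b) and collect distinct sums.
a = -4: -4+-3=-7, -4+9=5, -4+10=6
a = -1: -1+-3=-4, -1+9=8, -1+10=9
a = 11: 11+-3=8, 11+9=20, 11+10=21
a = 12: 12+-3=9, 12+9=21, 12+10=22
Collecting distinct sums: A + B = {-7, -4, 5, 6, 8, 9, 20, 21, 22}
|A + B| = 9

A + B = {-7, -4, 5, 6, 8, 9, 20, 21, 22}


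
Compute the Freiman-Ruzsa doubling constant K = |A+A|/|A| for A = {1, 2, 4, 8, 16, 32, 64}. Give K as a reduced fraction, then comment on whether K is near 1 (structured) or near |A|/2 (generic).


|A| = 7.
Compute A + A by enumerating all 49 pairs.
A + A = {2, 3, 4, 5, 6, 8, 9, 10, 12, 16, 17, 18, 20, 24, 32, 33, 34, 36, 40, 48, 64, 65, 66, 68, 72, 80, 96, 128}, so |A + A| = 28.
K = |A + A| / |A| = 28/7 = 4/1 ≈ 4.0000.
Reference: AP of size 7 gives K = 13/7 ≈ 1.8571; a fully generic set of size 7 gives K ≈ 4.0000.

|A| = 7, |A + A| = 28, K = 28/7 = 4/1.


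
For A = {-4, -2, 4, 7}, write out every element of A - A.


A - A = {a - a' : a, a' ∈ A}.
Compute a - a' for each ordered pair (a, a'):
a = -4: -4--4=0, -4--2=-2, -4-4=-8, -4-7=-11
a = -2: -2--4=2, -2--2=0, -2-4=-6, -2-7=-9
a = 4: 4--4=8, 4--2=6, 4-4=0, 4-7=-3
a = 7: 7--4=11, 7--2=9, 7-4=3, 7-7=0
Collecting distinct values (and noting 0 appears from a-a):
A - A = {-11, -9, -8, -6, -3, -2, 0, 2, 3, 6, 8, 9, 11}
|A - A| = 13

A - A = {-11, -9, -8, -6, -3, -2, 0, 2, 3, 6, 8, 9, 11}


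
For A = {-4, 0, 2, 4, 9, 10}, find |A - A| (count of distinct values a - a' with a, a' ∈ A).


A - A = {a - a' : a, a' ∈ A}; |A| = 6.
Bounds: 2|A|-1 ≤ |A - A| ≤ |A|² - |A| + 1, i.e. 11 ≤ |A - A| ≤ 31.
Note: 0 ∈ A - A always (from a - a). The set is symmetric: if d ∈ A - A then -d ∈ A - A.
Enumerate nonzero differences d = a - a' with a > a' (then include -d):
Positive differences: {1, 2, 4, 5, 6, 7, 8, 9, 10, 13, 14}
Full difference set: {0} ∪ (positive diffs) ∪ (negative diffs).
|A - A| = 1 + 2·11 = 23 (matches direct enumeration: 23).

|A - A| = 23


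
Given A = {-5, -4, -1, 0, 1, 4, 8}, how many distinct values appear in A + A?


A + A = {a + a' : a, a' ∈ A}; |A| = 7.
General bounds: 2|A| - 1 ≤ |A + A| ≤ |A|(|A|+1)/2, i.e. 13 ≤ |A + A| ≤ 28.
Lower bound 2|A|-1 is attained iff A is an arithmetic progression.
Enumerate sums a + a' for a ≤ a' (symmetric, so this suffices):
a = -5: -5+-5=-10, -5+-4=-9, -5+-1=-6, -5+0=-5, -5+1=-4, -5+4=-1, -5+8=3
a = -4: -4+-4=-8, -4+-1=-5, -4+0=-4, -4+1=-3, -4+4=0, -4+8=4
a = -1: -1+-1=-2, -1+0=-1, -1+1=0, -1+4=3, -1+8=7
a = 0: 0+0=0, 0+1=1, 0+4=4, 0+8=8
a = 1: 1+1=2, 1+4=5, 1+8=9
a = 4: 4+4=8, 4+8=12
a = 8: 8+8=16
Distinct sums: {-10, -9, -8, -6, -5, -4, -3, -2, -1, 0, 1, 2, 3, 4, 5, 7, 8, 9, 12, 16}
|A + A| = 20

|A + A| = 20


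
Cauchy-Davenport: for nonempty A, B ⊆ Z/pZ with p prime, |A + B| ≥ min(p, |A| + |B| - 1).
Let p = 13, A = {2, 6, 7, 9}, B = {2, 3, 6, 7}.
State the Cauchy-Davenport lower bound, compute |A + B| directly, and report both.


Cauchy-Davenport: |A + B| ≥ min(p, |A| + |B| - 1) for A, B nonempty in Z/pZ.
|A| = 4, |B| = 4, p = 13.
CD lower bound = min(13, 4 + 4 - 1) = min(13, 7) = 7.
Compute A + B mod 13 directly:
a = 2: 2+2=4, 2+3=5, 2+6=8, 2+7=9
a = 6: 6+2=8, 6+3=9, 6+6=12, 6+7=0
a = 7: 7+2=9, 7+3=10, 7+6=0, 7+7=1
a = 9: 9+2=11, 9+3=12, 9+6=2, 9+7=3
A + B = {0, 1, 2, 3, 4, 5, 8, 9, 10, 11, 12}, so |A + B| = 11.
Verify: 11 ≥ 7? Yes ✓.

CD lower bound = 7, actual |A + B| = 11.


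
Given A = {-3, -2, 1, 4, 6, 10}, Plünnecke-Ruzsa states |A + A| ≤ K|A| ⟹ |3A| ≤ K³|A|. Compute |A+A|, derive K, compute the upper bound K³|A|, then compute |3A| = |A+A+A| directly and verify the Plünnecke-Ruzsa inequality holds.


|A| = 6.
Step 1: Compute A + A by enumerating all 36 pairs.
A + A = {-6, -5, -4, -2, -1, 1, 2, 3, 4, 5, 7, 8, 10, 11, 12, 14, 16, 20}, so |A + A| = 18.
Step 2: Doubling constant K = |A + A|/|A| = 18/6 = 18/6 ≈ 3.0000.
Step 3: Plünnecke-Ruzsa gives |3A| ≤ K³·|A| = (3.0000)³ · 6 ≈ 162.0000.
Step 4: Compute 3A = A + A + A directly by enumerating all triples (a,b,c) ∈ A³; |3A| = 34.
Step 5: Check 34 ≤ 162.0000? Yes ✓.

K = 18/6, Plünnecke-Ruzsa bound K³|A| ≈ 162.0000, |3A| = 34, inequality holds.


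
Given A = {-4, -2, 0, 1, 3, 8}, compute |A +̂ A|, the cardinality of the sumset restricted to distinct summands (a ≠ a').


Restricted sumset: A +̂ A = {a + a' : a ∈ A, a' ∈ A, a ≠ a'}.
Equivalently, take A + A and drop any sum 2a that is achievable ONLY as a + a for a ∈ A (i.e. sums representable only with equal summands).
Enumerate pairs (a, a') with a < a' (symmetric, so each unordered pair gives one sum; this covers all a ≠ a'):
  -4 + -2 = -6
  -4 + 0 = -4
  -4 + 1 = -3
  -4 + 3 = -1
  -4 + 8 = 4
  -2 + 0 = -2
  -2 + 1 = -1
  -2 + 3 = 1
  -2 + 8 = 6
  0 + 1 = 1
  0 + 3 = 3
  0 + 8 = 8
  1 + 3 = 4
  1 + 8 = 9
  3 + 8 = 11
Collected distinct sums: {-6, -4, -3, -2, -1, 1, 3, 4, 6, 8, 9, 11}
|A +̂ A| = 12
(Reference bound: |A +̂ A| ≥ 2|A| - 3 for |A| ≥ 2, with |A| = 6 giving ≥ 9.)

|A +̂ A| = 12


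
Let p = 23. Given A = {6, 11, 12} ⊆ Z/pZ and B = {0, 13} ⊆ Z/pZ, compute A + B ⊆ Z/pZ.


Work in Z/23Z: reduce every sum a + b modulo 23.
Enumerate all 6 pairs:
a = 6: 6+0=6, 6+13=19
a = 11: 11+0=11, 11+13=1
a = 12: 12+0=12, 12+13=2
Distinct residues collected: {1, 2, 6, 11, 12, 19}
|A + B| = 6 (out of 23 total residues).

A + B = {1, 2, 6, 11, 12, 19}


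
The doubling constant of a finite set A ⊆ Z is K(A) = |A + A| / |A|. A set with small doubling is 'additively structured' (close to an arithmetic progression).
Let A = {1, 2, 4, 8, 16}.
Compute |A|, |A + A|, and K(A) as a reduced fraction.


|A| = 5.
Compute A + A by enumerating all 25 pairs.
A + A = {2, 3, 4, 5, 6, 8, 9, 10, 12, 16, 17, 18, 20, 24, 32}, so |A + A| = 15.
K = |A + A| / |A| = 15/5 = 3/1 ≈ 3.0000.
Reference: AP of size 5 gives K = 9/5 ≈ 1.8000; a fully generic set of size 5 gives K ≈ 3.0000.

|A| = 5, |A + A| = 15, K = 15/5 = 3/1.


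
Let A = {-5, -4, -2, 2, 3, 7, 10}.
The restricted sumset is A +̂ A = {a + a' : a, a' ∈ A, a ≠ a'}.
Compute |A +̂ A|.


Restricted sumset: A +̂ A = {a + a' : a ∈ A, a' ∈ A, a ≠ a'}.
Equivalently, take A + A and drop any sum 2a that is achievable ONLY as a + a for a ∈ A (i.e. sums representable only with equal summands).
Enumerate pairs (a, a') with a < a' (symmetric, so each unordered pair gives one sum; this covers all a ≠ a'):
  -5 + -4 = -9
  -5 + -2 = -7
  -5 + 2 = -3
  -5 + 3 = -2
  -5 + 7 = 2
  -5 + 10 = 5
  -4 + -2 = -6
  -4 + 2 = -2
  -4 + 3 = -1
  -4 + 7 = 3
  -4 + 10 = 6
  -2 + 2 = 0
  -2 + 3 = 1
  -2 + 7 = 5
  -2 + 10 = 8
  2 + 3 = 5
  2 + 7 = 9
  2 + 10 = 12
  3 + 7 = 10
  3 + 10 = 13
  7 + 10 = 17
Collected distinct sums: {-9, -7, -6, -3, -2, -1, 0, 1, 2, 3, 5, 6, 8, 9, 10, 12, 13, 17}
|A +̂ A| = 18
(Reference bound: |A +̂ A| ≥ 2|A| - 3 for |A| ≥ 2, with |A| = 7 giving ≥ 11.)

|A +̂ A| = 18


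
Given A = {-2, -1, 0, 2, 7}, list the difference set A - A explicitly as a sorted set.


A - A = {a - a' : a, a' ∈ A}.
Compute a - a' for each ordered pair (a, a'):
a = -2: -2--2=0, -2--1=-1, -2-0=-2, -2-2=-4, -2-7=-9
a = -1: -1--2=1, -1--1=0, -1-0=-1, -1-2=-3, -1-7=-8
a = 0: 0--2=2, 0--1=1, 0-0=0, 0-2=-2, 0-7=-7
a = 2: 2--2=4, 2--1=3, 2-0=2, 2-2=0, 2-7=-5
a = 7: 7--2=9, 7--1=8, 7-0=7, 7-2=5, 7-7=0
Collecting distinct values (and noting 0 appears from a-a):
A - A = {-9, -8, -7, -5, -4, -3, -2, -1, 0, 1, 2, 3, 4, 5, 7, 8, 9}
|A - A| = 17

A - A = {-9, -8, -7, -5, -4, -3, -2, -1, 0, 1, 2, 3, 4, 5, 7, 8, 9}


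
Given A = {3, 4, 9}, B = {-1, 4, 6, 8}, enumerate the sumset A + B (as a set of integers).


A + B = {a + b : a ∈ A, b ∈ B}.
Enumerate all |A|·|B| = 3·4 = 12 pairs (a, b) and collect distinct sums.
a = 3: 3+-1=2, 3+4=7, 3+6=9, 3+8=11
a = 4: 4+-1=3, 4+4=8, 4+6=10, 4+8=12
a = 9: 9+-1=8, 9+4=13, 9+6=15, 9+8=17
Collecting distinct sums: A + B = {2, 3, 7, 8, 9, 10, 11, 12, 13, 15, 17}
|A + B| = 11

A + B = {2, 3, 7, 8, 9, 10, 11, 12, 13, 15, 17}


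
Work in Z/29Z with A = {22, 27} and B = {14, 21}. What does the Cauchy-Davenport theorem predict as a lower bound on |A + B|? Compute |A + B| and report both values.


Cauchy-Davenport: |A + B| ≥ min(p, |A| + |B| - 1) for A, B nonempty in Z/pZ.
|A| = 2, |B| = 2, p = 29.
CD lower bound = min(29, 2 + 2 - 1) = min(29, 3) = 3.
Compute A + B mod 29 directly:
a = 22: 22+14=7, 22+21=14
a = 27: 27+14=12, 27+21=19
A + B = {7, 12, 14, 19}, so |A + B| = 4.
Verify: 4 ≥ 3? Yes ✓.

CD lower bound = 3, actual |A + B| = 4.


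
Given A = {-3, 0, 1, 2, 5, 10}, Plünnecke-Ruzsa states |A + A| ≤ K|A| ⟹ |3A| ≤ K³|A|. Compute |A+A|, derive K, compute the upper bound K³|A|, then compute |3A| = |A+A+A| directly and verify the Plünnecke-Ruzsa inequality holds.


|A| = 6.
Step 1: Compute A + A by enumerating all 36 pairs.
A + A = {-6, -3, -2, -1, 0, 1, 2, 3, 4, 5, 6, 7, 10, 11, 12, 15, 20}, so |A + A| = 17.
Step 2: Doubling constant K = |A + A|/|A| = 17/6 = 17/6 ≈ 2.8333.
Step 3: Plünnecke-Ruzsa gives |3A| ≤ K³·|A| = (2.8333)³ · 6 ≈ 136.4722.
Step 4: Compute 3A = A + A + A directly by enumerating all triples (a,b,c) ∈ A³; |3A| = 30.
Step 5: Check 30 ≤ 136.4722? Yes ✓.

K = 17/6, Plünnecke-Ruzsa bound K³|A| ≈ 136.4722, |3A| = 30, inequality holds.


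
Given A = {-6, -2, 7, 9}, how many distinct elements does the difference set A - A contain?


A - A = {a - a' : a, a' ∈ A}; |A| = 4.
Bounds: 2|A|-1 ≤ |A - A| ≤ |A|² - |A| + 1, i.e. 7 ≤ |A - A| ≤ 13.
Note: 0 ∈ A - A always (from a - a). The set is symmetric: if d ∈ A - A then -d ∈ A - A.
Enumerate nonzero differences d = a - a' with a > a' (then include -d):
Positive differences: {2, 4, 9, 11, 13, 15}
Full difference set: {0} ∪ (positive diffs) ∪ (negative diffs).
|A - A| = 1 + 2·6 = 13 (matches direct enumeration: 13).

|A - A| = 13


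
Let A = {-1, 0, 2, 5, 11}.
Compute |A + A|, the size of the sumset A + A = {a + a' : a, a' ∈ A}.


A + A = {a + a' : a, a' ∈ A}; |A| = 5.
General bounds: 2|A| - 1 ≤ |A + A| ≤ |A|(|A|+1)/2, i.e. 9 ≤ |A + A| ≤ 15.
Lower bound 2|A|-1 is attained iff A is an arithmetic progression.
Enumerate sums a + a' for a ≤ a' (symmetric, so this suffices):
a = -1: -1+-1=-2, -1+0=-1, -1+2=1, -1+5=4, -1+11=10
a = 0: 0+0=0, 0+2=2, 0+5=5, 0+11=11
a = 2: 2+2=4, 2+5=7, 2+11=13
a = 5: 5+5=10, 5+11=16
a = 11: 11+11=22
Distinct sums: {-2, -1, 0, 1, 2, 4, 5, 7, 10, 11, 13, 16, 22}
|A + A| = 13

|A + A| = 13


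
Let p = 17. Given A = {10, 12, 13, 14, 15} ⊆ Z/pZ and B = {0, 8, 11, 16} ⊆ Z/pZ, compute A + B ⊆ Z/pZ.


Work in Z/17Z: reduce every sum a + b modulo 17.
Enumerate all 20 pairs:
a = 10: 10+0=10, 10+8=1, 10+11=4, 10+16=9
a = 12: 12+0=12, 12+8=3, 12+11=6, 12+16=11
a = 13: 13+0=13, 13+8=4, 13+11=7, 13+16=12
a = 14: 14+0=14, 14+8=5, 14+11=8, 14+16=13
a = 15: 15+0=15, 15+8=6, 15+11=9, 15+16=14
Distinct residues collected: {1, 3, 4, 5, 6, 7, 8, 9, 10, 11, 12, 13, 14, 15}
|A + B| = 14 (out of 17 total residues).

A + B = {1, 3, 4, 5, 6, 7, 8, 9, 10, 11, 12, 13, 14, 15}


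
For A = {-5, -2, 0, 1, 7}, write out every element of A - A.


A - A = {a - a' : a, a' ∈ A}.
Compute a - a' for each ordered pair (a, a'):
a = -5: -5--5=0, -5--2=-3, -5-0=-5, -5-1=-6, -5-7=-12
a = -2: -2--5=3, -2--2=0, -2-0=-2, -2-1=-3, -2-7=-9
a = 0: 0--5=5, 0--2=2, 0-0=0, 0-1=-1, 0-7=-7
a = 1: 1--5=6, 1--2=3, 1-0=1, 1-1=0, 1-7=-6
a = 7: 7--5=12, 7--2=9, 7-0=7, 7-1=6, 7-7=0
Collecting distinct values (and noting 0 appears from a-a):
A - A = {-12, -9, -7, -6, -5, -3, -2, -1, 0, 1, 2, 3, 5, 6, 7, 9, 12}
|A - A| = 17

A - A = {-12, -9, -7, -6, -5, -3, -2, -1, 0, 1, 2, 3, 5, 6, 7, 9, 12}


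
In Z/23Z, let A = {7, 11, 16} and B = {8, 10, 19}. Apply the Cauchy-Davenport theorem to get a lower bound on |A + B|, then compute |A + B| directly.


Cauchy-Davenport: |A + B| ≥ min(p, |A| + |B| - 1) for A, B nonempty in Z/pZ.
|A| = 3, |B| = 3, p = 23.
CD lower bound = min(23, 3 + 3 - 1) = min(23, 5) = 5.
Compute A + B mod 23 directly:
a = 7: 7+8=15, 7+10=17, 7+19=3
a = 11: 11+8=19, 11+10=21, 11+19=7
a = 16: 16+8=1, 16+10=3, 16+19=12
A + B = {1, 3, 7, 12, 15, 17, 19, 21}, so |A + B| = 8.
Verify: 8 ≥ 5? Yes ✓.

CD lower bound = 5, actual |A + B| = 8.


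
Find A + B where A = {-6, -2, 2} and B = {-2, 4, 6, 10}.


A + B = {a + b : a ∈ A, b ∈ B}.
Enumerate all |A|·|B| = 3·4 = 12 pairs (a, b) and collect distinct sums.
a = -6: -6+-2=-8, -6+4=-2, -6+6=0, -6+10=4
a = -2: -2+-2=-4, -2+4=2, -2+6=4, -2+10=8
a = 2: 2+-2=0, 2+4=6, 2+6=8, 2+10=12
Collecting distinct sums: A + B = {-8, -4, -2, 0, 2, 4, 6, 8, 12}
|A + B| = 9

A + B = {-8, -4, -2, 0, 2, 4, 6, 8, 12}


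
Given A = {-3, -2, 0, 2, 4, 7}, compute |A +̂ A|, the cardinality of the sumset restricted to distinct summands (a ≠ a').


Restricted sumset: A +̂ A = {a + a' : a ∈ A, a' ∈ A, a ≠ a'}.
Equivalently, take A + A and drop any sum 2a that is achievable ONLY as a + a for a ∈ A (i.e. sums representable only with equal summands).
Enumerate pairs (a, a') with a < a' (symmetric, so each unordered pair gives one sum; this covers all a ≠ a'):
  -3 + -2 = -5
  -3 + 0 = -3
  -3 + 2 = -1
  -3 + 4 = 1
  -3 + 7 = 4
  -2 + 0 = -2
  -2 + 2 = 0
  -2 + 4 = 2
  -2 + 7 = 5
  0 + 2 = 2
  0 + 4 = 4
  0 + 7 = 7
  2 + 4 = 6
  2 + 7 = 9
  4 + 7 = 11
Collected distinct sums: {-5, -3, -2, -1, 0, 1, 2, 4, 5, 6, 7, 9, 11}
|A +̂ A| = 13
(Reference bound: |A +̂ A| ≥ 2|A| - 3 for |A| ≥ 2, with |A| = 6 giving ≥ 9.)

|A +̂ A| = 13


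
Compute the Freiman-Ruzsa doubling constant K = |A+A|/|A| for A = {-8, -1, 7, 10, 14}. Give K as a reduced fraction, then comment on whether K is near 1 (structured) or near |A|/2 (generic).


|A| = 5.
Compute A + A by enumerating all 25 pairs.
A + A = {-16, -9, -2, -1, 2, 6, 9, 13, 14, 17, 20, 21, 24, 28}, so |A + A| = 14.
K = |A + A| / |A| = 14/5 (already in lowest terms) ≈ 2.8000.
Reference: AP of size 5 gives K = 9/5 ≈ 1.8000; a fully generic set of size 5 gives K ≈ 3.0000.

|A| = 5, |A + A| = 14, K = 14/5.


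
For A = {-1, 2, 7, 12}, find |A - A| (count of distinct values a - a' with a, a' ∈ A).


A - A = {a - a' : a, a' ∈ A}; |A| = 4.
Bounds: 2|A|-1 ≤ |A - A| ≤ |A|² - |A| + 1, i.e. 7 ≤ |A - A| ≤ 13.
Note: 0 ∈ A - A always (from a - a). The set is symmetric: if d ∈ A - A then -d ∈ A - A.
Enumerate nonzero differences d = a - a' with a > a' (then include -d):
Positive differences: {3, 5, 8, 10, 13}
Full difference set: {0} ∪ (positive diffs) ∪ (negative diffs).
|A - A| = 1 + 2·5 = 11 (matches direct enumeration: 11).

|A - A| = 11


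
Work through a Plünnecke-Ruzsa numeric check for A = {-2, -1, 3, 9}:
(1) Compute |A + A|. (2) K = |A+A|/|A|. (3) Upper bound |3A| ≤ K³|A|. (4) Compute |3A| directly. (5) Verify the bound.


|A| = 4.
Step 1: Compute A + A by enumerating all 16 pairs.
A + A = {-4, -3, -2, 1, 2, 6, 7, 8, 12, 18}, so |A + A| = 10.
Step 2: Doubling constant K = |A + A|/|A| = 10/4 = 10/4 ≈ 2.5000.
Step 3: Plünnecke-Ruzsa gives |3A| ≤ K³·|A| = (2.5000)³ · 4 ≈ 62.5000.
Step 4: Compute 3A = A + A + A directly by enumerating all triples (a,b,c) ∈ A³; |3A| = 19.
Step 5: Check 19 ≤ 62.5000? Yes ✓.

K = 10/4, Plünnecke-Ruzsa bound K³|A| ≈ 62.5000, |3A| = 19, inequality holds.


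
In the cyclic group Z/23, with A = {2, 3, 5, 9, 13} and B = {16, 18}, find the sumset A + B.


Work in Z/23Z: reduce every sum a + b modulo 23.
Enumerate all 10 pairs:
a = 2: 2+16=18, 2+18=20
a = 3: 3+16=19, 3+18=21
a = 5: 5+16=21, 5+18=0
a = 9: 9+16=2, 9+18=4
a = 13: 13+16=6, 13+18=8
Distinct residues collected: {0, 2, 4, 6, 8, 18, 19, 20, 21}
|A + B| = 9 (out of 23 total residues).

A + B = {0, 2, 4, 6, 8, 18, 19, 20, 21}


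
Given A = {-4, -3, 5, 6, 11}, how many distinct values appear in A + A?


A + A = {a + a' : a, a' ∈ A}; |A| = 5.
General bounds: 2|A| - 1 ≤ |A + A| ≤ |A|(|A|+1)/2, i.e. 9 ≤ |A + A| ≤ 15.
Lower bound 2|A|-1 is attained iff A is an arithmetic progression.
Enumerate sums a + a' for a ≤ a' (symmetric, so this suffices):
a = -4: -4+-4=-8, -4+-3=-7, -4+5=1, -4+6=2, -4+11=7
a = -3: -3+-3=-6, -3+5=2, -3+6=3, -3+11=8
a = 5: 5+5=10, 5+6=11, 5+11=16
a = 6: 6+6=12, 6+11=17
a = 11: 11+11=22
Distinct sums: {-8, -7, -6, 1, 2, 3, 7, 8, 10, 11, 12, 16, 17, 22}
|A + A| = 14

|A + A| = 14


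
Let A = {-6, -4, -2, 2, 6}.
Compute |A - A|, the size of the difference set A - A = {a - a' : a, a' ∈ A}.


A - A = {a - a' : a, a' ∈ A}; |A| = 5.
Bounds: 2|A|-1 ≤ |A - A| ≤ |A|² - |A| + 1, i.e. 9 ≤ |A - A| ≤ 21.
Note: 0 ∈ A - A always (from a - a). The set is symmetric: if d ∈ A - A then -d ∈ A - A.
Enumerate nonzero differences d = a - a' with a > a' (then include -d):
Positive differences: {2, 4, 6, 8, 10, 12}
Full difference set: {0} ∪ (positive diffs) ∪ (negative diffs).
|A - A| = 1 + 2·6 = 13 (matches direct enumeration: 13).

|A - A| = 13


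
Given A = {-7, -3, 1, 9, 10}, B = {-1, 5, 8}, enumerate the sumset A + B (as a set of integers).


A + B = {a + b : a ∈ A, b ∈ B}.
Enumerate all |A|·|B| = 5·3 = 15 pairs (a, b) and collect distinct sums.
a = -7: -7+-1=-8, -7+5=-2, -7+8=1
a = -3: -3+-1=-4, -3+5=2, -3+8=5
a = 1: 1+-1=0, 1+5=6, 1+8=9
a = 9: 9+-1=8, 9+5=14, 9+8=17
a = 10: 10+-1=9, 10+5=15, 10+8=18
Collecting distinct sums: A + B = {-8, -4, -2, 0, 1, 2, 5, 6, 8, 9, 14, 15, 17, 18}
|A + B| = 14

A + B = {-8, -4, -2, 0, 1, 2, 5, 6, 8, 9, 14, 15, 17, 18}


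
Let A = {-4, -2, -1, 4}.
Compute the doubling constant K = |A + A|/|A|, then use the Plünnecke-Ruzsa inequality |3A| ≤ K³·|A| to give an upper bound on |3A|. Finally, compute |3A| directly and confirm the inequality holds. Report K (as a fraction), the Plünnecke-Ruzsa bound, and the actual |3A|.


|A| = 4.
Step 1: Compute A + A by enumerating all 16 pairs.
A + A = {-8, -6, -5, -4, -3, -2, 0, 2, 3, 8}, so |A + A| = 10.
Step 2: Doubling constant K = |A + A|/|A| = 10/4 = 10/4 ≈ 2.5000.
Step 3: Plünnecke-Ruzsa gives |3A| ≤ K³·|A| = (2.5000)³ · 4 ≈ 62.5000.
Step 4: Compute 3A = A + A + A directly by enumerating all triples (a,b,c) ∈ A³; |3A| = 18.
Step 5: Check 18 ≤ 62.5000? Yes ✓.

K = 10/4, Plünnecke-Ruzsa bound K³|A| ≈ 62.5000, |3A| = 18, inequality holds.


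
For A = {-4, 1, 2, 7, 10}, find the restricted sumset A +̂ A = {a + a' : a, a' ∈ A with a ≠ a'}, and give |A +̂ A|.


Restricted sumset: A +̂ A = {a + a' : a ∈ A, a' ∈ A, a ≠ a'}.
Equivalently, take A + A and drop any sum 2a that is achievable ONLY as a + a for a ∈ A (i.e. sums representable only with equal summands).
Enumerate pairs (a, a') with a < a' (symmetric, so each unordered pair gives one sum; this covers all a ≠ a'):
  -4 + 1 = -3
  -4 + 2 = -2
  -4 + 7 = 3
  -4 + 10 = 6
  1 + 2 = 3
  1 + 7 = 8
  1 + 10 = 11
  2 + 7 = 9
  2 + 10 = 12
  7 + 10 = 17
Collected distinct sums: {-3, -2, 3, 6, 8, 9, 11, 12, 17}
|A +̂ A| = 9
(Reference bound: |A +̂ A| ≥ 2|A| - 3 for |A| ≥ 2, with |A| = 5 giving ≥ 7.)

|A +̂ A| = 9


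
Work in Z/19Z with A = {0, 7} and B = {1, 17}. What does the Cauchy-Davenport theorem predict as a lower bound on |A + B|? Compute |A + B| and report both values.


Cauchy-Davenport: |A + B| ≥ min(p, |A| + |B| - 1) for A, B nonempty in Z/pZ.
|A| = 2, |B| = 2, p = 19.
CD lower bound = min(19, 2 + 2 - 1) = min(19, 3) = 3.
Compute A + B mod 19 directly:
a = 0: 0+1=1, 0+17=17
a = 7: 7+1=8, 7+17=5
A + B = {1, 5, 8, 17}, so |A + B| = 4.
Verify: 4 ≥ 3? Yes ✓.

CD lower bound = 3, actual |A + B| = 4.


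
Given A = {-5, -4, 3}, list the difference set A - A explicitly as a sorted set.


A - A = {a - a' : a, a' ∈ A}.
Compute a - a' for each ordered pair (a, a'):
a = -5: -5--5=0, -5--4=-1, -5-3=-8
a = -4: -4--5=1, -4--4=0, -4-3=-7
a = 3: 3--5=8, 3--4=7, 3-3=0
Collecting distinct values (and noting 0 appears from a-a):
A - A = {-8, -7, -1, 0, 1, 7, 8}
|A - A| = 7

A - A = {-8, -7, -1, 0, 1, 7, 8}


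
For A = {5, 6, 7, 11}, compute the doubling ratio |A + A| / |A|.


|A| = 4.
Compute A + A by enumerating all 16 pairs.
A + A = {10, 11, 12, 13, 14, 16, 17, 18, 22}, so |A + A| = 9.
K = |A + A| / |A| = 9/4 (already in lowest terms) ≈ 2.2500.
Reference: AP of size 4 gives K = 7/4 ≈ 1.7500; a fully generic set of size 4 gives K ≈ 2.5000.

|A| = 4, |A + A| = 9, K = 9/4.


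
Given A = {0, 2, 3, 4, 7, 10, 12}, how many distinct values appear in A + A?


A + A = {a + a' : a, a' ∈ A}; |A| = 7.
General bounds: 2|A| - 1 ≤ |A + A| ≤ |A|(|A|+1)/2, i.e. 13 ≤ |A + A| ≤ 28.
Lower bound 2|A|-1 is attained iff A is an arithmetic progression.
Enumerate sums a + a' for a ≤ a' (symmetric, so this suffices):
a = 0: 0+0=0, 0+2=2, 0+3=3, 0+4=4, 0+7=7, 0+10=10, 0+12=12
a = 2: 2+2=4, 2+3=5, 2+4=6, 2+7=9, 2+10=12, 2+12=14
a = 3: 3+3=6, 3+4=7, 3+7=10, 3+10=13, 3+12=15
a = 4: 4+4=8, 4+7=11, 4+10=14, 4+12=16
a = 7: 7+7=14, 7+10=17, 7+12=19
a = 10: 10+10=20, 10+12=22
a = 12: 12+12=24
Distinct sums: {0, 2, 3, 4, 5, 6, 7, 8, 9, 10, 11, 12, 13, 14, 15, 16, 17, 19, 20, 22, 24}
|A + A| = 21

|A + A| = 21


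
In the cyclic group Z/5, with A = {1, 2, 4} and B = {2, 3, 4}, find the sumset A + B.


Work in Z/5Z: reduce every sum a + b modulo 5.
Enumerate all 9 pairs:
a = 1: 1+2=3, 1+3=4, 1+4=0
a = 2: 2+2=4, 2+3=0, 2+4=1
a = 4: 4+2=1, 4+3=2, 4+4=3
Distinct residues collected: {0, 1, 2, 3, 4}
|A + B| = 5 (out of 5 total residues).

A + B = {0, 1, 2, 3, 4}


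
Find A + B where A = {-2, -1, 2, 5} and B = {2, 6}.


A + B = {a + b : a ∈ A, b ∈ B}.
Enumerate all |A|·|B| = 4·2 = 8 pairs (a, b) and collect distinct sums.
a = -2: -2+2=0, -2+6=4
a = -1: -1+2=1, -1+6=5
a = 2: 2+2=4, 2+6=8
a = 5: 5+2=7, 5+6=11
Collecting distinct sums: A + B = {0, 1, 4, 5, 7, 8, 11}
|A + B| = 7

A + B = {0, 1, 4, 5, 7, 8, 11}


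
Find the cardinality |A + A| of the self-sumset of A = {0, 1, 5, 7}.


A + A = {a + a' : a, a' ∈ A}; |A| = 4.
General bounds: 2|A| - 1 ≤ |A + A| ≤ |A|(|A|+1)/2, i.e. 7 ≤ |A + A| ≤ 10.
Lower bound 2|A|-1 is attained iff A is an arithmetic progression.
Enumerate sums a + a' for a ≤ a' (symmetric, so this suffices):
a = 0: 0+0=0, 0+1=1, 0+5=5, 0+7=7
a = 1: 1+1=2, 1+5=6, 1+7=8
a = 5: 5+5=10, 5+7=12
a = 7: 7+7=14
Distinct sums: {0, 1, 2, 5, 6, 7, 8, 10, 12, 14}
|A + A| = 10

|A + A| = 10


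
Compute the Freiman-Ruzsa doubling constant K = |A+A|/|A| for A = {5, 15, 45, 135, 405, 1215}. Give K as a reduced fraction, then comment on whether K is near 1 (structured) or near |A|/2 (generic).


|A| = 6.
Compute A + A by enumerating all 36 pairs.
A + A = {10, 20, 30, 50, 60, 90, 140, 150, 180, 270, 410, 420, 450, 540, 810, 1220, 1230, 1260, 1350, 1620, 2430}, so |A + A| = 21.
K = |A + A| / |A| = 21/6 = 7/2 ≈ 3.5000.
Reference: AP of size 6 gives K = 11/6 ≈ 1.8333; a fully generic set of size 6 gives K ≈ 3.5000.

|A| = 6, |A + A| = 21, K = 21/6 = 7/2.


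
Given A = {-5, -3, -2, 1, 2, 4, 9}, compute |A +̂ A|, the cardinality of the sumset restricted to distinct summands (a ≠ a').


Restricted sumset: A +̂ A = {a + a' : a ∈ A, a' ∈ A, a ≠ a'}.
Equivalently, take A + A and drop any sum 2a that is achievable ONLY as a + a for a ∈ A (i.e. sums representable only with equal summands).
Enumerate pairs (a, a') with a < a' (symmetric, so each unordered pair gives one sum; this covers all a ≠ a'):
  -5 + -3 = -8
  -5 + -2 = -7
  -5 + 1 = -4
  -5 + 2 = -3
  -5 + 4 = -1
  -5 + 9 = 4
  -3 + -2 = -5
  -3 + 1 = -2
  -3 + 2 = -1
  -3 + 4 = 1
  -3 + 9 = 6
  -2 + 1 = -1
  -2 + 2 = 0
  -2 + 4 = 2
  -2 + 9 = 7
  1 + 2 = 3
  1 + 4 = 5
  1 + 9 = 10
  2 + 4 = 6
  2 + 9 = 11
  4 + 9 = 13
Collected distinct sums: {-8, -7, -5, -4, -3, -2, -1, 0, 1, 2, 3, 4, 5, 6, 7, 10, 11, 13}
|A +̂ A| = 18
(Reference bound: |A +̂ A| ≥ 2|A| - 3 for |A| ≥ 2, with |A| = 7 giving ≥ 11.)

|A +̂ A| = 18


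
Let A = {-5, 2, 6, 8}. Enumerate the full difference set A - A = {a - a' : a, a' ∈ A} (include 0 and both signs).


A - A = {a - a' : a, a' ∈ A}.
Compute a - a' for each ordered pair (a, a'):
a = -5: -5--5=0, -5-2=-7, -5-6=-11, -5-8=-13
a = 2: 2--5=7, 2-2=0, 2-6=-4, 2-8=-6
a = 6: 6--5=11, 6-2=4, 6-6=0, 6-8=-2
a = 8: 8--5=13, 8-2=6, 8-6=2, 8-8=0
Collecting distinct values (and noting 0 appears from a-a):
A - A = {-13, -11, -7, -6, -4, -2, 0, 2, 4, 6, 7, 11, 13}
|A - A| = 13

A - A = {-13, -11, -7, -6, -4, -2, 0, 2, 4, 6, 7, 11, 13}


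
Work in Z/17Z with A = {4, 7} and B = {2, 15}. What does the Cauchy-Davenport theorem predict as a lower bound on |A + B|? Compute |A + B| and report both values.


Cauchy-Davenport: |A + B| ≥ min(p, |A| + |B| - 1) for A, B nonempty in Z/pZ.
|A| = 2, |B| = 2, p = 17.
CD lower bound = min(17, 2 + 2 - 1) = min(17, 3) = 3.
Compute A + B mod 17 directly:
a = 4: 4+2=6, 4+15=2
a = 7: 7+2=9, 7+15=5
A + B = {2, 5, 6, 9}, so |A + B| = 4.
Verify: 4 ≥ 3? Yes ✓.

CD lower bound = 3, actual |A + B| = 4.


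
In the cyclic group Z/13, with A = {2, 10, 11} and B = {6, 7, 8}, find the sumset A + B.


Work in Z/13Z: reduce every sum a + b modulo 13.
Enumerate all 9 pairs:
a = 2: 2+6=8, 2+7=9, 2+8=10
a = 10: 10+6=3, 10+7=4, 10+8=5
a = 11: 11+6=4, 11+7=5, 11+8=6
Distinct residues collected: {3, 4, 5, 6, 8, 9, 10}
|A + B| = 7 (out of 13 total residues).

A + B = {3, 4, 5, 6, 8, 9, 10}


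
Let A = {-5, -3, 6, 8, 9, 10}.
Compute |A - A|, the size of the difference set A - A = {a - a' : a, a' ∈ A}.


A - A = {a - a' : a, a' ∈ A}; |A| = 6.
Bounds: 2|A|-1 ≤ |A - A| ≤ |A|² - |A| + 1, i.e. 11 ≤ |A - A| ≤ 31.
Note: 0 ∈ A - A always (from a - a). The set is symmetric: if d ∈ A - A then -d ∈ A - A.
Enumerate nonzero differences d = a - a' with a > a' (then include -d):
Positive differences: {1, 2, 3, 4, 9, 11, 12, 13, 14, 15}
Full difference set: {0} ∪ (positive diffs) ∪ (negative diffs).
|A - A| = 1 + 2·10 = 21 (matches direct enumeration: 21).

|A - A| = 21


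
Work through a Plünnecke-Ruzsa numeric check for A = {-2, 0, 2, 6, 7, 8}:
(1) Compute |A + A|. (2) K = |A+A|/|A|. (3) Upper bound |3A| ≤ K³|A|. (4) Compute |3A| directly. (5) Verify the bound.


|A| = 6.
Step 1: Compute A + A by enumerating all 36 pairs.
A + A = {-4, -2, 0, 2, 4, 5, 6, 7, 8, 9, 10, 12, 13, 14, 15, 16}, so |A + A| = 16.
Step 2: Doubling constant K = |A + A|/|A| = 16/6 = 16/6 ≈ 2.6667.
Step 3: Plünnecke-Ruzsa gives |3A| ≤ K³·|A| = (2.6667)³ · 6 ≈ 113.7778.
Step 4: Compute 3A = A + A + A directly by enumerating all triples (a,b,c) ∈ A³; |3A| = 27.
Step 5: Check 27 ≤ 113.7778? Yes ✓.

K = 16/6, Plünnecke-Ruzsa bound K³|A| ≈ 113.7778, |3A| = 27, inequality holds.


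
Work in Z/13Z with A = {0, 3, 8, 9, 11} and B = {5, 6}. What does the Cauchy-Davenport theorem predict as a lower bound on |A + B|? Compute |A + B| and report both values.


Cauchy-Davenport: |A + B| ≥ min(p, |A| + |B| - 1) for A, B nonempty in Z/pZ.
|A| = 5, |B| = 2, p = 13.
CD lower bound = min(13, 5 + 2 - 1) = min(13, 6) = 6.
Compute A + B mod 13 directly:
a = 0: 0+5=5, 0+6=6
a = 3: 3+5=8, 3+6=9
a = 8: 8+5=0, 8+6=1
a = 9: 9+5=1, 9+6=2
a = 11: 11+5=3, 11+6=4
A + B = {0, 1, 2, 3, 4, 5, 6, 8, 9}, so |A + B| = 9.
Verify: 9 ≥ 6? Yes ✓.

CD lower bound = 6, actual |A + B| = 9.


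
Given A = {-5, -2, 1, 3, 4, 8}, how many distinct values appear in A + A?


A + A = {a + a' : a, a' ∈ A}; |A| = 6.
General bounds: 2|A| - 1 ≤ |A + A| ≤ |A|(|A|+1)/2, i.e. 11 ≤ |A + A| ≤ 21.
Lower bound 2|A|-1 is attained iff A is an arithmetic progression.
Enumerate sums a + a' for a ≤ a' (symmetric, so this suffices):
a = -5: -5+-5=-10, -5+-2=-7, -5+1=-4, -5+3=-2, -5+4=-1, -5+8=3
a = -2: -2+-2=-4, -2+1=-1, -2+3=1, -2+4=2, -2+8=6
a = 1: 1+1=2, 1+3=4, 1+4=5, 1+8=9
a = 3: 3+3=6, 3+4=7, 3+8=11
a = 4: 4+4=8, 4+8=12
a = 8: 8+8=16
Distinct sums: {-10, -7, -4, -2, -1, 1, 2, 3, 4, 5, 6, 7, 8, 9, 11, 12, 16}
|A + A| = 17

|A + A| = 17


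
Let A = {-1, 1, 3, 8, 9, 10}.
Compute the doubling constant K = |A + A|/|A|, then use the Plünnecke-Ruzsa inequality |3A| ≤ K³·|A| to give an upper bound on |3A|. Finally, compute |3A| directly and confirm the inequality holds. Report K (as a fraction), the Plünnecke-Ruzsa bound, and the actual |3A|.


|A| = 6.
Step 1: Compute A + A by enumerating all 36 pairs.
A + A = {-2, 0, 2, 4, 6, 7, 8, 9, 10, 11, 12, 13, 16, 17, 18, 19, 20}, so |A + A| = 17.
Step 2: Doubling constant K = |A + A|/|A| = 17/6 = 17/6 ≈ 2.8333.
Step 3: Plünnecke-Ruzsa gives |3A| ≤ K³·|A| = (2.8333)³ · 6 ≈ 136.4722.
Step 4: Compute 3A = A + A + A directly by enumerating all triples (a,b,c) ∈ A³; |3A| = 30.
Step 5: Check 30 ≤ 136.4722? Yes ✓.

K = 17/6, Plünnecke-Ruzsa bound K³|A| ≈ 136.4722, |3A| = 30, inequality holds.


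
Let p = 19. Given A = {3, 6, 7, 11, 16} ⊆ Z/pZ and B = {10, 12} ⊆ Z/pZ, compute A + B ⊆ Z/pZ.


Work in Z/19Z: reduce every sum a + b modulo 19.
Enumerate all 10 pairs:
a = 3: 3+10=13, 3+12=15
a = 6: 6+10=16, 6+12=18
a = 7: 7+10=17, 7+12=0
a = 11: 11+10=2, 11+12=4
a = 16: 16+10=7, 16+12=9
Distinct residues collected: {0, 2, 4, 7, 9, 13, 15, 16, 17, 18}
|A + B| = 10 (out of 19 total residues).

A + B = {0, 2, 4, 7, 9, 13, 15, 16, 17, 18}


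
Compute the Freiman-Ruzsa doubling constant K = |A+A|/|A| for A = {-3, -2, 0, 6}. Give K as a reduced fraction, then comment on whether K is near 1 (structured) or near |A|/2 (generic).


|A| = 4.
Compute A + A by enumerating all 16 pairs.
A + A = {-6, -5, -4, -3, -2, 0, 3, 4, 6, 12}, so |A + A| = 10.
K = |A + A| / |A| = 10/4 = 5/2 ≈ 2.5000.
Reference: AP of size 4 gives K = 7/4 ≈ 1.7500; a fully generic set of size 4 gives K ≈ 2.5000.

|A| = 4, |A + A| = 10, K = 10/4 = 5/2.


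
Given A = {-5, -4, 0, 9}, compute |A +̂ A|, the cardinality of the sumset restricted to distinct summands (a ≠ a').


Restricted sumset: A +̂ A = {a + a' : a ∈ A, a' ∈ A, a ≠ a'}.
Equivalently, take A + A and drop any sum 2a that is achievable ONLY as a + a for a ∈ A (i.e. sums representable only with equal summands).
Enumerate pairs (a, a') with a < a' (symmetric, so each unordered pair gives one sum; this covers all a ≠ a'):
  -5 + -4 = -9
  -5 + 0 = -5
  -5 + 9 = 4
  -4 + 0 = -4
  -4 + 9 = 5
  0 + 9 = 9
Collected distinct sums: {-9, -5, -4, 4, 5, 9}
|A +̂ A| = 6
(Reference bound: |A +̂ A| ≥ 2|A| - 3 for |A| ≥ 2, with |A| = 4 giving ≥ 5.)

|A +̂ A| = 6


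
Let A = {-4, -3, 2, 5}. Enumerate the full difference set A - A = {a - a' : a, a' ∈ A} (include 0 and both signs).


A - A = {a - a' : a, a' ∈ A}.
Compute a - a' for each ordered pair (a, a'):
a = -4: -4--4=0, -4--3=-1, -4-2=-6, -4-5=-9
a = -3: -3--4=1, -3--3=0, -3-2=-5, -3-5=-8
a = 2: 2--4=6, 2--3=5, 2-2=0, 2-5=-3
a = 5: 5--4=9, 5--3=8, 5-2=3, 5-5=0
Collecting distinct values (and noting 0 appears from a-a):
A - A = {-9, -8, -6, -5, -3, -1, 0, 1, 3, 5, 6, 8, 9}
|A - A| = 13

A - A = {-9, -8, -6, -5, -3, -1, 0, 1, 3, 5, 6, 8, 9}
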